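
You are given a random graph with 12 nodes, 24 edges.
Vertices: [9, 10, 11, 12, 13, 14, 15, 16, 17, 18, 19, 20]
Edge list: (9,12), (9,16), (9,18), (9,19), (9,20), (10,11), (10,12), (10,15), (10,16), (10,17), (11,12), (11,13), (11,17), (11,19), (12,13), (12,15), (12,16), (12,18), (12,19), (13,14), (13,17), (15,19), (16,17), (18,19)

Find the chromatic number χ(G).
Clique number ω(G) = 4 (lower bound: χ ≥ ω).
The clique on [9, 12, 18, 19] has size 4, forcing χ ≥ 4, and the coloring below uses 4 colors, so χ(G) = 4.
A valid 4-coloring: color 1: [12, 14, 17, 20]; color 2: [10, 13, 19]; color 3: [9, 11, 15]; color 4: [16, 18].

χ(G) = 4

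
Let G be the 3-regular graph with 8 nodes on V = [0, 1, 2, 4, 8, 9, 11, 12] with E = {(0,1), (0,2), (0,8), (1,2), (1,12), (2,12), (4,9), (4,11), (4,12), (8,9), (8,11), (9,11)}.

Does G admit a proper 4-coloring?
A valid 4-coloring: color 1: [1, 4, 8]; color 2: [2, 9]; color 3: [0, 11, 12].
(χ(G) = 3 ≤ 4.)

Yes, G is 4-colorable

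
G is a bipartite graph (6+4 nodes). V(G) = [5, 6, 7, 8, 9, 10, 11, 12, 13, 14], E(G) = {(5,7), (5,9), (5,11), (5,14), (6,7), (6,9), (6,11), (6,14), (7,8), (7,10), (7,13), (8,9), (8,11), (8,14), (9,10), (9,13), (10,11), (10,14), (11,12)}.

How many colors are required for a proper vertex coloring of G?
Clique number ω(G) = 2 (lower bound: χ ≥ ω).
The graph is bipartite (no odd cycle), so 2 colors suffice: χ(G) = 2.
A valid 2-coloring: color 1: [7, 9, 11, 14]; color 2: [5, 6, 8, 10, 12, 13].

χ(G) = 2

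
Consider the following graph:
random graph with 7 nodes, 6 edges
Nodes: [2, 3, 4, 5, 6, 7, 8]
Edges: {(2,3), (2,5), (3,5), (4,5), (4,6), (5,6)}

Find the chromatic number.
Clique number ω(G) = 3 (lower bound: χ ≥ ω).
The clique on [2, 3, 5] has size 3, forcing χ ≥ 3, and the coloring below uses 3 colors, so χ(G) = 3.
A valid 3-coloring: color 1: [5, 7, 8]; color 2: [3, 6]; color 3: [2, 4].

χ(G) = 3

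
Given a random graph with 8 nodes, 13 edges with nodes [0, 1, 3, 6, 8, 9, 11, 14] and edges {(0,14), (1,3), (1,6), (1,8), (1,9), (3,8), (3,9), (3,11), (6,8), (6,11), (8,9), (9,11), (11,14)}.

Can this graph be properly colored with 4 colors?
Yes, G is 4-colorable

A valid 4-coloring: color 1: [6, 9, 14]; color 2: [0, 8, 11]; color 3: [1]; color 4: [3].
(χ(G) = 4 ≤ 4.)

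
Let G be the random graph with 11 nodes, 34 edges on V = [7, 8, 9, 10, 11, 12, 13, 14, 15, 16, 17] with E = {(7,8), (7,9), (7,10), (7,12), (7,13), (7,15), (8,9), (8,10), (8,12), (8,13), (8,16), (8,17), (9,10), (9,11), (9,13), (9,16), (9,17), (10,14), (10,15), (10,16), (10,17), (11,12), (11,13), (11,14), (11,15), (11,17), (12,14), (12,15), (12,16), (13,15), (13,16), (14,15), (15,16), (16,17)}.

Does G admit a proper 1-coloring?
No, G is not 1-colorable

The clique on vertices [8, 9, 10, 16, 17] has size 5 > 1, so it alone needs 5 colors.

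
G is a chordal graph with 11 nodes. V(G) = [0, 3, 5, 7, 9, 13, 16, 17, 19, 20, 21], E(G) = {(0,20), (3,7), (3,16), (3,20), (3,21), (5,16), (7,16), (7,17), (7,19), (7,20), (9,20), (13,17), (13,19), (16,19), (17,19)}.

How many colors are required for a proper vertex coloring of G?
Clique number ω(G) = 3 (lower bound: χ ≥ ω).
The clique on [7, 16, 19] has size 3, forcing χ ≥ 3, and the coloring below uses 3 colors, so χ(G) = 3.
A valid 3-coloring: color 1: [0, 5, 7, 9, 13, 21]; color 2: [16, 17, 20]; color 3: [3, 19].

χ(G) = 3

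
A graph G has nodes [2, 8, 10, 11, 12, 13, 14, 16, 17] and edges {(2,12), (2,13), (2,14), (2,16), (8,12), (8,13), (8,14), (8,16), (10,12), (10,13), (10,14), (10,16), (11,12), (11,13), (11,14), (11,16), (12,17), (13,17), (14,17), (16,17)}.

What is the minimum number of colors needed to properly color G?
Clique number ω(G) = 2 (lower bound: χ ≥ ω).
The graph is bipartite (no odd cycle), so 2 colors suffice: χ(G) = 2.
A valid 2-coloring: color 1: [12, 13, 14, 16]; color 2: [2, 8, 10, 11, 17].

χ(G) = 2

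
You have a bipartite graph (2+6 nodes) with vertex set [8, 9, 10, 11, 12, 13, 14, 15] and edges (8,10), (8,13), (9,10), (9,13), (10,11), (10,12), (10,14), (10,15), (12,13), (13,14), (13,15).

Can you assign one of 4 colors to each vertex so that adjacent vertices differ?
A valid 4-coloring: color 1: [10, 13]; color 2: [8, 9, 11, 12, 14, 15].
(χ(G) = 2 ≤ 4.)

Yes, G is 4-colorable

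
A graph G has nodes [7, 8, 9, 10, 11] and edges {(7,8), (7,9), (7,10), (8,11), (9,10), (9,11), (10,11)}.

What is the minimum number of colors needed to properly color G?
χ(G) = 3

Clique number ω(G) = 3 (lower bound: χ ≥ ω).
The clique on [9, 10, 11] has size 3, forcing χ ≥ 3, and the coloring below uses 3 colors, so χ(G) = 3.
A valid 3-coloring: color 1: [7, 11]; color 2: [8, 10]; color 3: [9].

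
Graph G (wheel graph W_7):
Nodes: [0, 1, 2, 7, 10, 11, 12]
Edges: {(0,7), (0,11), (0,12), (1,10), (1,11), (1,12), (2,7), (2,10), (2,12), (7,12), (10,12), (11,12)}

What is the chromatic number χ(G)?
χ(G) = 3

Clique number ω(G) = 3 (lower bound: χ ≥ ω).
The clique on [0, 11, 12] has size 3, forcing χ ≥ 3, and the coloring below uses 3 colors, so χ(G) = 3.
A valid 3-coloring: color 1: [12]; color 2: [0, 1, 2]; color 3: [7, 10, 11].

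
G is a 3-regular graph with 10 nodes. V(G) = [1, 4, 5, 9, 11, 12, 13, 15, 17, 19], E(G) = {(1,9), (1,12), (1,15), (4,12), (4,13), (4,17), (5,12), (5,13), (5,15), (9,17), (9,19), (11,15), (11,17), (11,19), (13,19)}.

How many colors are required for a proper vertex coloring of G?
Clique number ω(G) = 2 (lower bound: χ ≥ ω).
Odd cycle [19, 11, 15, 5, 13] needs 3 colors (χ ≥ 3).
The coloring below uses 3 colors, so χ(G) = 3.
A valid 3-coloring: color 1: [1, 5, 17, 19]; color 2: [9, 11, 12, 13]; color 3: [4, 15].

χ(G) = 3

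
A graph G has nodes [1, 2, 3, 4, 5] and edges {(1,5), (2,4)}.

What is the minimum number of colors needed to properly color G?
χ(G) = 2

Clique number ω(G) = 2 (lower bound: χ ≥ ω).
The graph is bipartite (no odd cycle), so 2 colors suffice: χ(G) = 2.
A valid 2-coloring: color 1: [2, 3, 5]; color 2: [1, 4].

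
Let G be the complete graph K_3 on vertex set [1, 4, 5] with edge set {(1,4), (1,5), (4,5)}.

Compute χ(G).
Clique number ω(G) = 3 (lower bound: χ ≥ ω).
The clique on [1, 4, 5] has size 3, forcing χ ≥ 3, and the coloring below uses 3 colors, so χ(G) = 3.
A valid 3-coloring: color 1: [4]; color 2: [5]; color 3: [1].

χ(G) = 3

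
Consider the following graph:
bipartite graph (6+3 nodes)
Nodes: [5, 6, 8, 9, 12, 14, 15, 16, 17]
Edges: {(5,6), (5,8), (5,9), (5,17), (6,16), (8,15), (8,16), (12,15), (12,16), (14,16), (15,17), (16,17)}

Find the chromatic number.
χ(G) = 2

Clique number ω(G) = 2 (lower bound: χ ≥ ω).
The graph is bipartite (no odd cycle), so 2 colors suffice: χ(G) = 2.
A valid 2-coloring: color 1: [5, 15, 16]; color 2: [6, 8, 9, 12, 14, 17].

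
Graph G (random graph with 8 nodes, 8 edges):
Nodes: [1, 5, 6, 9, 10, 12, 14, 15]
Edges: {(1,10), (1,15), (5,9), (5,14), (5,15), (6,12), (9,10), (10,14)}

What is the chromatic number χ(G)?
χ(G) = 3

Clique number ω(G) = 2 (lower bound: χ ≥ ω).
Odd cycle [15, 5, 14, 10, 1] needs 3 colors (χ ≥ 3).
The coloring below uses 3 colors, so χ(G) = 3.
A valid 3-coloring: color 1: [6, 10, 15]; color 2: [1, 5, 12]; color 3: [9, 14].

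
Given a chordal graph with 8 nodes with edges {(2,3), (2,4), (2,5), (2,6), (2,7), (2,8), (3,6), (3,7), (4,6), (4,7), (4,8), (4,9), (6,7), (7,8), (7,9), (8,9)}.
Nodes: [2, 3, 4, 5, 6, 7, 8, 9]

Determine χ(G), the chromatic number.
χ(G) = 4

Clique number ω(G) = 4 (lower bound: χ ≥ ω).
The clique on [4, 7, 8, 9] has size 4, forcing χ ≥ 4, and the coloring below uses 4 colors, so χ(G) = 4.
A valid 4-coloring: color 1: [2, 9]; color 2: [5, 7]; color 3: [3, 4]; color 4: [6, 8].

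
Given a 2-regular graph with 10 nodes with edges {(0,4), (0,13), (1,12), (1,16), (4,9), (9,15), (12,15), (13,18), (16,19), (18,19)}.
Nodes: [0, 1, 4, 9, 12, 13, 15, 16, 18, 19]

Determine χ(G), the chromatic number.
χ(G) = 2

Clique number ω(G) = 2 (lower bound: χ ≥ ω).
The graph is bipartite (no odd cycle), so 2 colors suffice: χ(G) = 2.
A valid 2-coloring: color 1: [0, 9, 12, 16, 18]; color 2: [1, 4, 13, 15, 19].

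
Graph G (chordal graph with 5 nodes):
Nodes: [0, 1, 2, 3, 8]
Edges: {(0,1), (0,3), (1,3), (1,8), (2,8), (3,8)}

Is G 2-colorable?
The clique on vertices [1, 3, 8] has size 3 > 2, so it alone needs 3 colors.

No, G is not 2-colorable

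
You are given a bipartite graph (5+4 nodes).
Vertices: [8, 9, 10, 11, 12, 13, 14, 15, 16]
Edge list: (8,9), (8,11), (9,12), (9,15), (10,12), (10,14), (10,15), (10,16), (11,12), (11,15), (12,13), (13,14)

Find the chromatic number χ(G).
Clique number ω(G) = 2 (lower bound: χ ≥ ω).
The graph is bipartite (no odd cycle), so 2 colors suffice: χ(G) = 2.
A valid 2-coloring: color 1: [8, 12, 14, 15, 16]; color 2: [9, 10, 11, 13].

χ(G) = 2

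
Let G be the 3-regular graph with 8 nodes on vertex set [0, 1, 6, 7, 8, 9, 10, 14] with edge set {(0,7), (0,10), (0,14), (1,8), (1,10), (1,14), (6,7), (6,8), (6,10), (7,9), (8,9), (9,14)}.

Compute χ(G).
χ(G) = 2

Clique number ω(G) = 2 (lower bound: χ ≥ ω).
The graph is bipartite (no odd cycle), so 2 colors suffice: χ(G) = 2.
A valid 2-coloring: color 1: [0, 1, 6, 9]; color 2: [7, 8, 10, 14].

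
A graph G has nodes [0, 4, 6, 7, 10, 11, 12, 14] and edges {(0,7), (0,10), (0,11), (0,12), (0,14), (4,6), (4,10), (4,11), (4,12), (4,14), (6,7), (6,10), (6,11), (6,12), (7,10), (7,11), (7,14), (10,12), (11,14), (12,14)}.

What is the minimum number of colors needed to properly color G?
χ(G) = 4

Clique number ω(G) = 4 (lower bound: χ ≥ ω).
The clique on [0, 7, 11, 14] has size 4, forcing χ ≥ 4, and the coloring below uses 4 colors, so χ(G) = 4.
A valid 4-coloring: color 1: [10, 11]; color 2: [7, 12]; color 3: [0, 4]; color 4: [6, 14].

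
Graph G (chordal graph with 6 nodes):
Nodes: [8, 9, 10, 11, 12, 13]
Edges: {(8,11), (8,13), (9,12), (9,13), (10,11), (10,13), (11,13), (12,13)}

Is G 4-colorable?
A valid 4-coloring: color 1: [13]; color 2: [9, 11]; color 3: [8, 10, 12].
(χ(G) = 3 ≤ 4.)

Yes, G is 4-colorable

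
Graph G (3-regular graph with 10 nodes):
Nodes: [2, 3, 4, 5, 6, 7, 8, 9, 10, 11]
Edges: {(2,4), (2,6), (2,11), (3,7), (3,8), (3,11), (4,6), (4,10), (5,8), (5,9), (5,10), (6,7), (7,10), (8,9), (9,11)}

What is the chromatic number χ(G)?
Clique number ω(G) = 3 (lower bound: χ ≥ ω).
The clique on [2, 4, 6] has size 3, forcing χ ≥ 3, and the coloring below uses 3 colors, so χ(G) = 3.
A valid 3-coloring: color 1: [6, 8, 10, 11]; color 2: [2, 7, 9]; color 3: [3, 4, 5].

χ(G) = 3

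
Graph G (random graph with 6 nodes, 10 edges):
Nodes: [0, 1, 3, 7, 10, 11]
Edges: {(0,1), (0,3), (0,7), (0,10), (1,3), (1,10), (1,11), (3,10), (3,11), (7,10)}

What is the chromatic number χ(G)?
χ(G) = 4

Clique number ω(G) = 4 (lower bound: χ ≥ ω).
The clique on [0, 1, 3, 10] has size 4, forcing χ ≥ 4, and the coloring below uses 4 colors, so χ(G) = 4.
A valid 4-coloring: color 1: [3, 7]; color 2: [10, 11]; color 3: [1]; color 4: [0].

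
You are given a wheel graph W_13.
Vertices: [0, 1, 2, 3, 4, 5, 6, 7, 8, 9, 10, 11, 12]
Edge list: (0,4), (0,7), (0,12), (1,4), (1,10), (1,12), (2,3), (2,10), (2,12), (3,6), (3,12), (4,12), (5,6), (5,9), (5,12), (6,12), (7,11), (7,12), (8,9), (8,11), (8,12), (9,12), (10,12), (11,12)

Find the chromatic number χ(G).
χ(G) = 3

Clique number ω(G) = 3 (lower bound: χ ≥ ω).
The clique on [0, 4, 12] has size 3, forcing χ ≥ 3, and the coloring below uses 3 colors, so χ(G) = 3.
A valid 3-coloring: color 1: [12]; color 2: [0, 1, 2, 6, 9, 11]; color 3: [3, 4, 5, 7, 8, 10].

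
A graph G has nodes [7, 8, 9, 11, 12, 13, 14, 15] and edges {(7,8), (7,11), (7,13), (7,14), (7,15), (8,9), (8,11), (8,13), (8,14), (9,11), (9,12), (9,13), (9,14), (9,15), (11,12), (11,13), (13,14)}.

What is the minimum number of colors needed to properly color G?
χ(G) = 4

Clique number ω(G) = 4 (lower bound: χ ≥ ω).
The clique on [8, 9, 11, 13] has size 4, forcing χ ≥ 4, and the coloring below uses 4 colors, so χ(G) = 4.
A valid 4-coloring: color 1: [7, 9]; color 2: [8, 12, 15]; color 3: [13]; color 4: [11, 14].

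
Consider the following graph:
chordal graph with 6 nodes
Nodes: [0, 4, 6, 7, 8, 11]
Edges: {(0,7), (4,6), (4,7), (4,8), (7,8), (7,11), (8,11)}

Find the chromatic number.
χ(G) = 3

Clique number ω(G) = 3 (lower bound: χ ≥ ω).
The clique on [7, 8, 11] has size 3, forcing χ ≥ 3, and the coloring below uses 3 colors, so χ(G) = 3.
A valid 3-coloring: color 1: [6, 7]; color 2: [0, 8]; color 3: [4, 11].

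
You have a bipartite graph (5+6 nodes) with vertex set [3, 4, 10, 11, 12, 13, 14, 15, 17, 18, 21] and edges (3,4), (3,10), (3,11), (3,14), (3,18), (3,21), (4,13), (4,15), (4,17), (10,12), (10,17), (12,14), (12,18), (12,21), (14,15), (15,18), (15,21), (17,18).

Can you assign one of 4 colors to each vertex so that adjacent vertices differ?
A valid 4-coloring: color 1: [3, 12, 13, 15, 17]; color 2: [4, 10, 11, 14, 18, 21].
(χ(G) = 2 ≤ 4.)

Yes, G is 4-colorable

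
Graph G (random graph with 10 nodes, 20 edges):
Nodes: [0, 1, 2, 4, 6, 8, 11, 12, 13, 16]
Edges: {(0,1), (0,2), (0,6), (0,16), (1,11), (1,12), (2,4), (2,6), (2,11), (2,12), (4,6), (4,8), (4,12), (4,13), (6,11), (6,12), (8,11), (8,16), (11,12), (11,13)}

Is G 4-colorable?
Yes, G is 4-colorable

A valid 4-coloring: color 1: [0, 4, 11]; color 2: [12, 13, 16]; color 3: [1, 6, 8]; color 4: [2].
(χ(G) = 4 ≤ 4.)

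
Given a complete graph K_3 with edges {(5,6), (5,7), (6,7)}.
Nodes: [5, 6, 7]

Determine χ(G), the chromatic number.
Clique number ω(G) = 3 (lower bound: χ ≥ ω).
The clique on [5, 6, 7] has size 3, forcing χ ≥ 3, and the coloring below uses 3 colors, so χ(G) = 3.
A valid 3-coloring: color 1: [5]; color 2: [7]; color 3: [6].

χ(G) = 3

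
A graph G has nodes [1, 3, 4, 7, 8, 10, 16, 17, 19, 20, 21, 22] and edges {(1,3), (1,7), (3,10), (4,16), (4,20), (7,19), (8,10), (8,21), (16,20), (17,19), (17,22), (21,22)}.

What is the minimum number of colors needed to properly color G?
χ(G) = 3

Clique number ω(G) = 3 (lower bound: χ ≥ ω).
The clique on [4, 16, 20] has size 3, forcing χ ≥ 3, and the coloring below uses 3 colors, so χ(G) = 3.
A valid 3-coloring: color 1: [1, 8, 16, 19, 22]; color 2: [7, 10, 17, 20, 21]; color 3: [3, 4].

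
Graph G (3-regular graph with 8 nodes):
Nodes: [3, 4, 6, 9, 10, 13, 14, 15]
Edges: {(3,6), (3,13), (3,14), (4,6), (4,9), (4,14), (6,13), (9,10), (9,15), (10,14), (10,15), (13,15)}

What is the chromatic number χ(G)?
χ(G) = 3

Clique number ω(G) = 3 (lower bound: χ ≥ ω).
The clique on [3, 6, 13] has size 3, forcing χ ≥ 3, and the coloring below uses 3 colors, so χ(G) = 3.
A valid 3-coloring: color 1: [3, 4, 15]; color 2: [10, 13]; color 3: [6, 9, 14].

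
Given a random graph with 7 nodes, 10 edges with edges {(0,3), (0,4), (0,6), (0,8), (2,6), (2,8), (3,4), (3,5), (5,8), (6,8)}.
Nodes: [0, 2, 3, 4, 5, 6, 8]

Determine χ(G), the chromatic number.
χ(G) = 3

Clique number ω(G) = 3 (lower bound: χ ≥ ω).
The clique on [0, 6, 8] has size 3, forcing χ ≥ 3, and the coloring below uses 3 colors, so χ(G) = 3.
A valid 3-coloring: color 1: [3, 8]; color 2: [0, 2, 5]; color 3: [4, 6].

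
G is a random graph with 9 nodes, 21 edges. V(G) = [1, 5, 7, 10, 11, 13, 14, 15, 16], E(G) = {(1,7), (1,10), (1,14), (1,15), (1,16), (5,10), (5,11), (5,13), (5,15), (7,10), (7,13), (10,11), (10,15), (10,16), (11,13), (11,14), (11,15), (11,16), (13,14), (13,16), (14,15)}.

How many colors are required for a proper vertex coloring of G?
χ(G) = 4

Clique number ω(G) = 4 (lower bound: χ ≥ ω).
The clique on [5, 10, 11, 15] has size 4, forcing χ ≥ 4, and the coloring below uses 4 colors, so χ(G) = 4.
A valid 4-coloring: color 1: [1, 11]; color 2: [10, 13]; color 3: [7, 15, 16]; color 4: [5, 14].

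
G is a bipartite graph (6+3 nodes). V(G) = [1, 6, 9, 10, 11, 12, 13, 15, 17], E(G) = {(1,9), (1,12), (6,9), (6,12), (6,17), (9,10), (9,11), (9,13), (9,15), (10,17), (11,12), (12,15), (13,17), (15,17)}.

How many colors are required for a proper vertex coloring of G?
χ(G) = 2

Clique number ω(G) = 2 (lower bound: χ ≥ ω).
The graph is bipartite (no odd cycle), so 2 colors suffice: χ(G) = 2.
A valid 2-coloring: color 1: [9, 12, 17]; color 2: [1, 6, 10, 11, 13, 15].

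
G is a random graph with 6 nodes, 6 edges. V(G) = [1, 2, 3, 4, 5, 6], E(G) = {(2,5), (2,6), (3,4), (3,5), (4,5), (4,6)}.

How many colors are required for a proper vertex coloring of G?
Clique number ω(G) = 3 (lower bound: χ ≥ ω).
The clique on [3, 4, 5] has size 3, forcing χ ≥ 3, and the coloring below uses 3 colors, so χ(G) = 3.
A valid 3-coloring: color 1: [1, 2, 4]; color 2: [5, 6]; color 3: [3].

χ(G) = 3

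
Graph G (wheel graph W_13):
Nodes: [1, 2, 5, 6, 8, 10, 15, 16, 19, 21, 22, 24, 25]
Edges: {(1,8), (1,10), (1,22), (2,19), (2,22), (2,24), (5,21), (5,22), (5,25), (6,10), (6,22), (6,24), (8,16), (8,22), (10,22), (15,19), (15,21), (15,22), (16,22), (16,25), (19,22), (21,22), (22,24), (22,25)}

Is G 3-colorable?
A valid 3-coloring: color 1: [22]; color 2: [8, 10, 19, 21, 24, 25]; color 3: [1, 2, 5, 6, 15, 16].
(χ(G) = 3 ≤ 3.)

Yes, G is 3-colorable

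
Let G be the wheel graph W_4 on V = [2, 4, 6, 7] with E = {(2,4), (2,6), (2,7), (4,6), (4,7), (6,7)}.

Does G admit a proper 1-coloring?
No, G is not 1-colorable

The clique on vertices [2, 4, 6, 7] has size 4 > 1, so it alone needs 4 colors.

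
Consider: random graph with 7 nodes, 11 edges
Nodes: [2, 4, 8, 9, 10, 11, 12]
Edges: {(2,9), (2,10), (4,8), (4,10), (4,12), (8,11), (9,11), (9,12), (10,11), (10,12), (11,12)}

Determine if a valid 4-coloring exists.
Yes, G is 4-colorable

A valid 4-coloring: color 1: [8, 9, 10]; color 2: [2, 4, 11]; color 3: [12].
(χ(G) = 3 ≤ 4.)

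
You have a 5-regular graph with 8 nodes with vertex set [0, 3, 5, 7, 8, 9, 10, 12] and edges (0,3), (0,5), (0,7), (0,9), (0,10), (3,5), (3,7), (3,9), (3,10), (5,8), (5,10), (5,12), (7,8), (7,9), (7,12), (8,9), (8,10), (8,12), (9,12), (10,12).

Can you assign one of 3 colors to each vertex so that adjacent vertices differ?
No, G is not 3-colorable

The clique on vertices [0, 3, 7, 9] has size 4 > 3, so it alone needs 4 colors.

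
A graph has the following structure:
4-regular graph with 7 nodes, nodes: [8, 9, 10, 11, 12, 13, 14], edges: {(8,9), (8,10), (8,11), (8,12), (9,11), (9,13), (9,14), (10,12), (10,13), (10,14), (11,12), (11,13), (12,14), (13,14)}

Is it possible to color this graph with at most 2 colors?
No, G is not 2-colorable

The clique on vertices [8, 10, 12] has size 3 > 2, so it alone needs 3 colors.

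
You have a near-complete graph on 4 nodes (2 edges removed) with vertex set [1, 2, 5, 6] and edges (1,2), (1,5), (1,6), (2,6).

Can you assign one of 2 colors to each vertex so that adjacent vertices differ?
No, G is not 2-colorable

The clique on vertices [1, 2, 6] has size 3 > 2, so it alone needs 3 colors.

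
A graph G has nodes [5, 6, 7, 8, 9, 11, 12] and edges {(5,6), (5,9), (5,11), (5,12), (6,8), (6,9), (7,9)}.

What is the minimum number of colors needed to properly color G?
χ(G) = 3

Clique number ω(G) = 3 (lower bound: χ ≥ ω).
The clique on [5, 6, 9] has size 3, forcing χ ≥ 3, and the coloring below uses 3 colors, so χ(G) = 3.
A valid 3-coloring: color 1: [5, 7, 8]; color 2: [6, 11, 12]; color 3: [9].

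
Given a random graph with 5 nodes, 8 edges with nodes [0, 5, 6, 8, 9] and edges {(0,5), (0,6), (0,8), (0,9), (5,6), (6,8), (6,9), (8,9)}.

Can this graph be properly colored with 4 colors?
A valid 4-coloring: color 1: [6]; color 2: [0]; color 3: [5, 8]; color 4: [9].
(χ(G) = 4 ≤ 4.)

Yes, G is 4-colorable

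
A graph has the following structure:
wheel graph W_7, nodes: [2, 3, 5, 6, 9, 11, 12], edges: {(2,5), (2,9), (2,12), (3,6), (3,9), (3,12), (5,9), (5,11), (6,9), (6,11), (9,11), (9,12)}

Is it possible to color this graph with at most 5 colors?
Yes, G is 5-colorable

A valid 5-coloring: color 1: [9]; color 2: [2, 3, 11]; color 3: [5, 6, 12].
(χ(G) = 3 ≤ 5.)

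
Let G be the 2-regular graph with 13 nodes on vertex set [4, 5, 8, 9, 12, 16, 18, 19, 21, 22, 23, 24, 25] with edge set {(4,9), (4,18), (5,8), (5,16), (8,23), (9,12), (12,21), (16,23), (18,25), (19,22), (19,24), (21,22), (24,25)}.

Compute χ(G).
Clique number ω(G) = 2 (lower bound: χ ≥ ω).
Odd cycle [18, 4, 9, 12, 21, 22, 19, 24, 25] needs 3 colors (χ ≥ 3).
The coloring below uses 3 colors, so χ(G) = 3.
A valid 3-coloring: color 1: [5, 9, 18, 22, 23, 24]; color 2: [4, 8, 12, 16, 19, 25]; color 3: [21].

χ(G) = 3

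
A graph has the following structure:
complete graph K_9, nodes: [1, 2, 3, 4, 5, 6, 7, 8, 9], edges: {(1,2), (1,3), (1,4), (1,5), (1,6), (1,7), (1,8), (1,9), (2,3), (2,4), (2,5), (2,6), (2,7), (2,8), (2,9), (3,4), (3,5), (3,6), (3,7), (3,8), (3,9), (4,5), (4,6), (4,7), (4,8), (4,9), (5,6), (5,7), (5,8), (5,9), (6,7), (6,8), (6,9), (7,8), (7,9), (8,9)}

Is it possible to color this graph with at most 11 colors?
Yes, G is 11-colorable

A valid 11-coloring: color 1: [7]; color 2: [9]; color 3: [5]; color 4: [6]; color 5: [3]; color 6: [4]; color 7: [1]; color 8: [8]; color 9: [2].
(χ(G) = 9 ≤ 11.)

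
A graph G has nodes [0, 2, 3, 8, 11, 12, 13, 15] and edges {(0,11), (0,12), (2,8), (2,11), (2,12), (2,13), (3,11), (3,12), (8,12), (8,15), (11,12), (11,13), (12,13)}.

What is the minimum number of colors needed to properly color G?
χ(G) = 4

Clique number ω(G) = 4 (lower bound: χ ≥ ω).
The clique on [2, 11, 12, 13] has size 4, forcing χ ≥ 4, and the coloring below uses 4 colors, so χ(G) = 4.
A valid 4-coloring: color 1: [12, 15]; color 2: [8, 11]; color 3: [0, 2, 3]; color 4: [13].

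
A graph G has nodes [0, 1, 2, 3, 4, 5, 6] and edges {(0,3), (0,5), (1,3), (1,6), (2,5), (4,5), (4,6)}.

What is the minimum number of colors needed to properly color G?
χ(G) = 2

Clique number ω(G) = 2 (lower bound: χ ≥ ω).
The graph is bipartite (no odd cycle), so 2 colors suffice: χ(G) = 2.
A valid 2-coloring: color 1: [3, 5, 6]; color 2: [0, 1, 2, 4].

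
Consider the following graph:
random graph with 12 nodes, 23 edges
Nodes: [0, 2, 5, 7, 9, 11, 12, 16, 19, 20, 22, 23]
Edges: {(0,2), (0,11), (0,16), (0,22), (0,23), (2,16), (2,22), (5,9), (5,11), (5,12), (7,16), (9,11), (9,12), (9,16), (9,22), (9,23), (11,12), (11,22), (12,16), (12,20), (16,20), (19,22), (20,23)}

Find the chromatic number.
Clique number ω(G) = 4 (lower bound: χ ≥ ω).
The clique on [5, 9, 11, 12] has size 4, forcing χ ≥ 4, and the coloring below uses 4 colors, so χ(G) = 4.
A valid 4-coloring: color 1: [0, 7, 9, 19, 20]; color 2: [11, 16, 23]; color 3: [12, 22]; color 4: [2, 5].

χ(G) = 4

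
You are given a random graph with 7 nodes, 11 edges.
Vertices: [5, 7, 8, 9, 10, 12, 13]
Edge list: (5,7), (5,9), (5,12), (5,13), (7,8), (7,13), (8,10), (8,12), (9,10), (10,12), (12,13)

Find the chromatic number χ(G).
χ(G) = 3

Clique number ω(G) = 3 (lower bound: χ ≥ ω).
The clique on [8, 10, 12] has size 3, forcing χ ≥ 3, and the coloring below uses 3 colors, so χ(G) = 3.
A valid 3-coloring: color 1: [7, 9, 12]; color 2: [5, 10]; color 3: [8, 13].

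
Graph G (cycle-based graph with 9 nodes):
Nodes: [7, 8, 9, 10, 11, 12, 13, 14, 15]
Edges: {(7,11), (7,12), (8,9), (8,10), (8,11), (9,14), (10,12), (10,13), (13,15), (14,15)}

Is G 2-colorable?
Odd cycle [12, 7, 11, 8, 10] needs 3 colors (χ ≥ 3).
Hence χ(G) ≥ 3 > 2, so no proper 2-coloring exists.

No, G is not 2-colorable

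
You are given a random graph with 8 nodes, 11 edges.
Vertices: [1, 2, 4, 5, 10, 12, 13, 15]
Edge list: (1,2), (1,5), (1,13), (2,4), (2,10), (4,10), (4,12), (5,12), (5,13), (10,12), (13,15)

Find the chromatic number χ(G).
χ(G) = 3

Clique number ω(G) = 3 (lower bound: χ ≥ ω).
The clique on [1, 5, 13] has size 3, forcing χ ≥ 3, and the coloring below uses 3 colors, so χ(G) = 3.
A valid 3-coloring: color 1: [2, 12, 13]; color 2: [4, 5, 15]; color 3: [1, 10].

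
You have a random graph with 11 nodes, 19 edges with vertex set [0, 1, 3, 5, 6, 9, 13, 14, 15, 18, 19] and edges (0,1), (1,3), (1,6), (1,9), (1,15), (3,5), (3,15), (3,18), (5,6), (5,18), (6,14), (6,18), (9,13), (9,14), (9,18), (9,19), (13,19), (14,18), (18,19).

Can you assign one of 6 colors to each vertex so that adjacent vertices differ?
Yes, G is 6-colorable

A valid 6-coloring: color 1: [1, 13, 18]; color 2: [0, 3, 6, 9]; color 3: [5, 14, 15, 19].
(χ(G) = 3 ≤ 6.)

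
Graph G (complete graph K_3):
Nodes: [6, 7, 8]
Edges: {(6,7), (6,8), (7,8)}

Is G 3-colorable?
A valid 3-coloring: color 1: [8]; color 2: [6]; color 3: [7].
(χ(G) = 3 ≤ 3.)

Yes, G is 3-colorable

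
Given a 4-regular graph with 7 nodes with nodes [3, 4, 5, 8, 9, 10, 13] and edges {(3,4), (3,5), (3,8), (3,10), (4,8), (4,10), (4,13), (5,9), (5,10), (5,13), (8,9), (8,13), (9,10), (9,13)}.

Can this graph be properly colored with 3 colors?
No, G is not 3-colorable

Suppose a proper 3-coloring c exists. The clique [3, 4, 8] takes 3 distinct colors; by symmetry let c(3) = 1, c(4) = 2, c(8) = 3.
- Vertex 10: neighbors [3, 4] already have colors [1, 2] ⇒ c(10) = 3.
- Vertex 5: neighbors [3, 10] already have colors [1, 3] ⇒ c(5) = 2.
- Vertex 9: neighbors [5, 8] already have colors [2, 3] ⇒ c(9) = 1.
- Vertex 13: neighbors [9, 4, 8] already have colors [1, 2, 3] — all 3 colors blocked. Contradiction.
The forced assignments end in a contradiction, so G has no proper 3-coloring (χ ≥ 4).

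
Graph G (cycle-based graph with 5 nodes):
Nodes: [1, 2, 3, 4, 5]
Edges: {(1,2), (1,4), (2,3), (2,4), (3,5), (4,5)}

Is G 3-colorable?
A valid 3-coloring: color 1: [3, 4]; color 2: [2, 5]; color 3: [1].
(χ(G) = 3 ≤ 3.)

Yes, G is 3-colorable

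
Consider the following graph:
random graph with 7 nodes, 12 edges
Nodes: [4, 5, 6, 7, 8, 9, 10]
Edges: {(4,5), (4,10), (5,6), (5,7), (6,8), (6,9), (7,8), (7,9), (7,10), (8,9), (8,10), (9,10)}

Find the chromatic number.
Clique number ω(G) = 4 (lower bound: χ ≥ ω).
The clique on [7, 8, 9, 10] has size 4, forcing χ ≥ 4, and the coloring below uses 4 colors, so χ(G) = 4.
A valid 4-coloring: color 1: [5, 9]; color 2: [4, 8]; color 3: [6, 10]; color 4: [7].

χ(G) = 4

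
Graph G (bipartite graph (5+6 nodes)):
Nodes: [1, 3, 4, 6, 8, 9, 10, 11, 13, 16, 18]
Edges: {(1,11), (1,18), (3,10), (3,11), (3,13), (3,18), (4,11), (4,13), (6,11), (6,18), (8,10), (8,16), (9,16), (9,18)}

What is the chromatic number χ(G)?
Clique number ω(G) = 2 (lower bound: χ ≥ ω).
The graph is bipartite (no odd cycle), so 2 colors suffice: χ(G) = 2.
A valid 2-coloring: color 1: [10, 11, 13, 16, 18]; color 2: [1, 3, 4, 6, 8, 9].

χ(G) = 2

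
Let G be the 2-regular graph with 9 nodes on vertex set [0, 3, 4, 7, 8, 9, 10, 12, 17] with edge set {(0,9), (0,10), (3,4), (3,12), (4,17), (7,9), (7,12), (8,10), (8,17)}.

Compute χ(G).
Clique number ω(G) = 2 (lower bound: χ ≥ ω).
Odd cycle [9, 0, 10, 8, 17, 4, 3, 12, 7] needs 3 colors (χ ≥ 3).
The coloring below uses 3 colors, so χ(G) = 3.
A valid 3-coloring: color 1: [4, 9, 10, 12]; color 2: [0, 3, 7, 8]; color 3: [17].

χ(G) = 3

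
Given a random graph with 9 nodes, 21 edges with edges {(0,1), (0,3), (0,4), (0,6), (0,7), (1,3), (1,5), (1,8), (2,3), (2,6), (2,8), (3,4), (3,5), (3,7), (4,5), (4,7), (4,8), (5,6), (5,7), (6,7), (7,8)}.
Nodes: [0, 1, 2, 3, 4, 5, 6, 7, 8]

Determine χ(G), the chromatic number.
Clique number ω(G) = 4 (lower bound: χ ≥ ω).
The clique on [0, 3, 4, 7] has size 4, forcing χ ≥ 4, and the coloring below uses 4 colors, so χ(G) = 4.
A valid 4-coloring: color 1: [1, 2, 7]; color 2: [3, 6, 8]; color 3: [4]; color 4: [0, 5].

χ(G) = 4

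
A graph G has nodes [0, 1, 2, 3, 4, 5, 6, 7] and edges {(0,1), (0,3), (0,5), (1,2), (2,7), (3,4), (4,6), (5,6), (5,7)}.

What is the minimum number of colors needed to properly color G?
χ(G) = 3

Clique number ω(G) = 2 (lower bound: χ ≥ ω).
Odd cycle [5, 6, 4, 3, 0] needs 3 colors (χ ≥ 3).
The coloring below uses 3 colors, so χ(G) = 3.
A valid 3-coloring: color 1: [0, 2, 6]; color 2: [1, 3, 5]; color 3: [4, 7].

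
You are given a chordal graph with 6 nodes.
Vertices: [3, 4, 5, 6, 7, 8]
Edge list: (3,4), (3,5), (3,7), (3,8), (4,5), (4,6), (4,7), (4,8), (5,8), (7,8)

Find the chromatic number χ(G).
Clique number ω(G) = 4 (lower bound: χ ≥ ω).
The clique on [3, 4, 5, 8] has size 4, forcing χ ≥ 4, and the coloring below uses 4 colors, so χ(G) = 4.
A valid 4-coloring: color 1: [4]; color 2: [3, 6]; color 3: [8]; color 4: [5, 7].

χ(G) = 4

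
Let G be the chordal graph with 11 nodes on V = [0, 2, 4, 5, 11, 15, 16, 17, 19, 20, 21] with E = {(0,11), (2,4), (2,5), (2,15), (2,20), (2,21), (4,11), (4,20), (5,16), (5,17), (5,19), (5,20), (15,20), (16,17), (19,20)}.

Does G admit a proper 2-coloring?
The clique on vertices [2, 4, 20] has size 3 > 2, so it alone needs 3 colors.

No, G is not 2-colorable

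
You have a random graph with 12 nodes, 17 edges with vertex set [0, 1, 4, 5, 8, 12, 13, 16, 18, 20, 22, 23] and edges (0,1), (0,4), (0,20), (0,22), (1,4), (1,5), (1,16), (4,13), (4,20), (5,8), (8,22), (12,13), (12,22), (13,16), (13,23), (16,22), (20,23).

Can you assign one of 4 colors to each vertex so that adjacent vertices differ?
A valid 4-coloring: color 1: [0, 5, 13, 18]; color 2: [4, 8, 12, 16, 23]; color 3: [1, 20, 22].
(χ(G) = 3 ≤ 4.)

Yes, G is 4-colorable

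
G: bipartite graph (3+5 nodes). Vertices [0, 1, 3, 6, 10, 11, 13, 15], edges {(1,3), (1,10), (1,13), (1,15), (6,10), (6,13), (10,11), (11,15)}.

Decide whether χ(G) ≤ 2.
A valid 2-coloring: color 1: [0, 1, 6, 11]; color 2: [3, 10, 13, 15].
(χ(G) = 2 ≤ 2.)

Yes, G is 2-colorable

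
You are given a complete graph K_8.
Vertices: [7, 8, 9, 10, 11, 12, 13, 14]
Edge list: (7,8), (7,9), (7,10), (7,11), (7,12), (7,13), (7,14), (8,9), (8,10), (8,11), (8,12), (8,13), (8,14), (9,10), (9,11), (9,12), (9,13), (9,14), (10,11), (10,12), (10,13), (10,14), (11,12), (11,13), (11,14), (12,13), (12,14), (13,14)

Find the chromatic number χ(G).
χ(G) = 8

Clique number ω(G) = 8 (lower bound: χ ≥ ω).
The clique on [7, 8, 9, 10, 11, 12, 13, 14] has size 8, forcing χ ≥ 8, and the coloring below uses 8 colors, so χ(G) = 8.
A valid 8-coloring: color 1: [14]; color 2: [10]; color 3: [8]; color 4: [13]; color 5: [12]; color 6: [9]; color 7: [11]; color 8: [7].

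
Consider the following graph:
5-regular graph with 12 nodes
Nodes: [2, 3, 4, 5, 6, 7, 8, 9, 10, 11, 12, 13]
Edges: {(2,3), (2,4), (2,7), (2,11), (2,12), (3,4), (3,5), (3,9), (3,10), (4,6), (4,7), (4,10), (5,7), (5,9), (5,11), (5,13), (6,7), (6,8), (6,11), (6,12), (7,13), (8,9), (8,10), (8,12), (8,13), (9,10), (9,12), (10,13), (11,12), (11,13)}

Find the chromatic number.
Clique number ω(G) = 3 (lower bound: χ ≥ ω).
Suppose a proper 3-coloring c exists. The clique [2, 3, 4] takes 3 distinct colors; by symmetry let c(2) = 1, c(3) = 2, c(4) = 3.
- Vertex 7: neighbors [2, 4] already have colors [1, 3] ⇒ c(7) = 2.
- Vertex 6: neighbors [7, 4] already have colors [2, 3] ⇒ c(6) = 1.
- Vertex 10: neighbors [3, 4] already have colors [2, 3] ⇒ c(10) = 1.
- Vertex 9: neighbors [10, 3] already have colors [1, 2] ⇒ c(9) = 3.
- Vertex 13: neighbors [10, 7] already have colors [1, 2] ⇒ c(13) = 3.
- Vertex 11: neighbors [2, 13] already have colors [1, 3] ⇒ c(11) = 2.
- Vertex 12: neighbors [2, 11, 9] already have colors [1, 2, 3] — all 3 colors blocked. Contradiction.
The forced assignments end in a contradiction, so G has no proper 3-coloring (χ ≥ 4).
The coloring below uses 4 colors, so χ(G) = 4.
A valid 4-coloring: color 1: [3, 7, 12]; color 2: [2, 5, 6, 10]; color 3: [4, 9, 13]; color 4: [8, 11].

χ(G) = 4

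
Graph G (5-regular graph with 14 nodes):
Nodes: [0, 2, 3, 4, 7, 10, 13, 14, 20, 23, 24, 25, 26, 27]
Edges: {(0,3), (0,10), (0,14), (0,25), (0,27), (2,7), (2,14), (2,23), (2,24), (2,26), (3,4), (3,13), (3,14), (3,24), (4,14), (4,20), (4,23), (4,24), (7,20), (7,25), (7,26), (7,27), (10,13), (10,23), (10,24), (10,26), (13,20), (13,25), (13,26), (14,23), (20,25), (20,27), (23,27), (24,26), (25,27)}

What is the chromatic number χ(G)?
Clique number ω(G) = 4 (lower bound: χ ≥ ω).
The clique on [7, 20, 25, 27] has size 4, forcing χ ≥ 4, and the coloring below uses 4 colors, so χ(G) = 4.
A valid 4-coloring: color 1: [0, 4, 7, 13]; color 2: [14, 24, 27]; color 3: [3, 20, 23, 26]; color 4: [2, 10, 25].

χ(G) = 4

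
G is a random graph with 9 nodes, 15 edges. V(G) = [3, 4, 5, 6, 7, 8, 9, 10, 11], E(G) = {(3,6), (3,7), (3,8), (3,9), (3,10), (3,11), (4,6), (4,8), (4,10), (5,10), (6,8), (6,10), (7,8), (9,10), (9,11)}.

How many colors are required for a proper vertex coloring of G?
Clique number ω(G) = 3 (lower bound: χ ≥ ω).
The clique on [3, 9, 10] has size 3, forcing χ ≥ 3, and the coloring below uses 3 colors, so χ(G) = 3.
A valid 3-coloring: color 1: [3, 4, 5]; color 2: [8, 10, 11]; color 3: [6, 7, 9].

χ(G) = 3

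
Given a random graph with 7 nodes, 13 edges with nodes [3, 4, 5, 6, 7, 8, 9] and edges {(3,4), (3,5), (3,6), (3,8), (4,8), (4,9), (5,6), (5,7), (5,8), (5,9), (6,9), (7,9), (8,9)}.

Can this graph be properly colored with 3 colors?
Yes, G is 3-colorable

A valid 3-coloring: color 1: [4, 5]; color 2: [3, 9]; color 3: [6, 7, 8].
(χ(G) = 3 ≤ 3.)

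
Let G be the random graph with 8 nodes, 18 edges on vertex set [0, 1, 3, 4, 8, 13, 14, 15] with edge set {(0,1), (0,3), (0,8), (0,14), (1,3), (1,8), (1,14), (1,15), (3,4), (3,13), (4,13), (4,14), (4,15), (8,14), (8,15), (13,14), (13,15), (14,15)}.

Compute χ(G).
Clique number ω(G) = 4 (lower bound: χ ≥ ω).
The clique on [0, 1, 8, 14] has size 4, forcing χ ≥ 4, and the coloring below uses 4 colors, so χ(G) = 4.
A valid 4-coloring: color 1: [3, 14]; color 2: [0, 15]; color 3: [1, 4]; color 4: [8, 13].

χ(G) = 4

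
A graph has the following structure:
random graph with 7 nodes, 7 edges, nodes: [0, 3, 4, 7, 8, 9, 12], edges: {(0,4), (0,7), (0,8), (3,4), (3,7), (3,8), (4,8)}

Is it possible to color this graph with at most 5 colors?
Yes, G is 5-colorable

A valid 5-coloring: color 1: [4, 7, 9, 12]; color 2: [0, 3]; color 3: [8].
(χ(G) = 3 ≤ 5.)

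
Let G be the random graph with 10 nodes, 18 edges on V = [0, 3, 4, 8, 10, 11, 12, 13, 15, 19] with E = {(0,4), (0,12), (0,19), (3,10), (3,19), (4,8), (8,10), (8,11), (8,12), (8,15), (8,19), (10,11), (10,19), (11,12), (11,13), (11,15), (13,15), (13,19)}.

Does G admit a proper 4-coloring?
Yes, G is 4-colorable

A valid 4-coloring: color 1: [0, 3, 8, 13]; color 2: [4, 11, 19]; color 3: [10, 12, 15].
(χ(G) = 3 ≤ 4.)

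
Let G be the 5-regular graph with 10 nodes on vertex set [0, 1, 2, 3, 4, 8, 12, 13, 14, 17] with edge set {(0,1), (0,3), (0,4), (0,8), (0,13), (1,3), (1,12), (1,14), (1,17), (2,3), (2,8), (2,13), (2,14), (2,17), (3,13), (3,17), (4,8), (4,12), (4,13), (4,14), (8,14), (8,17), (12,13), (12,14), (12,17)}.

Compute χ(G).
Clique number ω(G) = 3 (lower bound: χ ≥ ω).
Odd cycle [0, 1, 17, 2, 13] needs 3 colors (χ ≥ 3).
Vertex 3 is adjacent to every vertex of [0, 1, 2, 13, 17], which already need 3 colors among themselves, so 3 needs a new color (χ ≥ 4).
The coloring below uses 4 colors, so χ(G) = 4.
A valid 4-coloring: color 1: [0, 2, 12]; color 2: [4, 17]; color 3: [1, 8, 13]; color 4: [3, 14].

χ(G) = 4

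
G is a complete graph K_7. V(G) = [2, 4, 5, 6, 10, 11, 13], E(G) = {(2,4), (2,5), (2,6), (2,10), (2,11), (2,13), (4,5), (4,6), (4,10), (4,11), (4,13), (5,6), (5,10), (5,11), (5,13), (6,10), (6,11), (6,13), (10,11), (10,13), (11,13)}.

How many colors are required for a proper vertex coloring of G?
χ(G) = 7

Clique number ω(G) = 7 (lower bound: χ ≥ ω).
The clique on [2, 4, 5, 6, 10, 11, 13] has size 7, forcing χ ≥ 7, and the coloring below uses 7 colors, so χ(G) = 7.
A valid 7-coloring: color 1: [11]; color 2: [6]; color 3: [10]; color 4: [5]; color 5: [4]; color 6: [13]; color 7: [2].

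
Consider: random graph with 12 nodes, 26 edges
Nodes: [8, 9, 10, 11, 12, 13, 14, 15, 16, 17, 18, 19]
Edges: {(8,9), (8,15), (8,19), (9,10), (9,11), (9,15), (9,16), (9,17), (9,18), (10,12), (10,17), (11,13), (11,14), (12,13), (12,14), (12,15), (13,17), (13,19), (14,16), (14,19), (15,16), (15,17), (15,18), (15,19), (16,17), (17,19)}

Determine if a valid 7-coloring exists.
Yes, G is 7-colorable

A valid 7-coloring: color 1: [9, 12, 19]; color 2: [10, 13, 14, 15]; color 3: [8, 11, 17, 18]; color 4: [16].
(χ(G) = 4 ≤ 7.)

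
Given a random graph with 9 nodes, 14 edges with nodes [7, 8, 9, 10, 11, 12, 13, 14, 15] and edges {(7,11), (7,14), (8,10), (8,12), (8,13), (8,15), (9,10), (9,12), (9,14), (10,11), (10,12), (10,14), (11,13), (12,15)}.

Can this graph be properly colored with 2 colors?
The clique on vertices [8, 10, 12] has size 3 > 2, so it alone needs 3 colors.

No, G is not 2-colorable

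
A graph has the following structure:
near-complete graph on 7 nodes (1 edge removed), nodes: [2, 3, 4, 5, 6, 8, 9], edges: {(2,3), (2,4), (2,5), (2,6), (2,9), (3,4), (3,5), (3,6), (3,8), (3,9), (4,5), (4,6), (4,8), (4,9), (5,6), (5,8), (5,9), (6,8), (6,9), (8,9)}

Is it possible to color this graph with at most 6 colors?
Yes, G is 6-colorable

A valid 6-coloring: color 1: [5]; color 2: [3]; color 3: [9]; color 4: [6]; color 5: [4]; color 6: [2, 8].
(χ(G) = 6 ≤ 6.)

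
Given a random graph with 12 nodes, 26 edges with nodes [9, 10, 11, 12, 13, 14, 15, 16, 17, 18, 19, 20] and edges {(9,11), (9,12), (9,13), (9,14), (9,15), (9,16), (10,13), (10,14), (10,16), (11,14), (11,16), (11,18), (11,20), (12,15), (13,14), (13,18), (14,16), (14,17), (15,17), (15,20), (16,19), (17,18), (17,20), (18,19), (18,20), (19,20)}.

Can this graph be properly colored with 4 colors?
Yes, G is 4-colorable

A valid 4-coloring: color 1: [9, 10, 18]; color 2: [12, 14, 20]; color 3: [13, 15, 16]; color 4: [11, 17, 19].
(χ(G) = 4 ≤ 4.)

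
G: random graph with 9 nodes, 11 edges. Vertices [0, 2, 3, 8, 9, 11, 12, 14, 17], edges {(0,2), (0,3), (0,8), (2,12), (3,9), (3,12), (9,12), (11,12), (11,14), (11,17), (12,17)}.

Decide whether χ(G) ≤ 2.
No, G is not 2-colorable

The clique on vertices [11, 12, 17] has size 3 > 2, so it alone needs 3 colors.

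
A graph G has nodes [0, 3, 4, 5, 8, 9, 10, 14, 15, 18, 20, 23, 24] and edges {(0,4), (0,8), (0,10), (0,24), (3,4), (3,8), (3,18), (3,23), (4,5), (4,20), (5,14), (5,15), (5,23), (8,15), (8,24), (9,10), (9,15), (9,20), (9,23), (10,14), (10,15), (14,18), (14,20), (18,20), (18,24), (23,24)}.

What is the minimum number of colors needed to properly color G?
Clique number ω(G) = 3 (lower bound: χ ≥ ω).
The clique on [0, 8, 24] has size 3, forcing χ ≥ 3, and the coloring below uses 3 colors, so χ(G) = 3.
A valid 3-coloring: color 1: [3, 5, 10, 20, 24]; color 2: [0, 15, 18, 23]; color 3: [4, 8, 9, 14].

χ(G) = 3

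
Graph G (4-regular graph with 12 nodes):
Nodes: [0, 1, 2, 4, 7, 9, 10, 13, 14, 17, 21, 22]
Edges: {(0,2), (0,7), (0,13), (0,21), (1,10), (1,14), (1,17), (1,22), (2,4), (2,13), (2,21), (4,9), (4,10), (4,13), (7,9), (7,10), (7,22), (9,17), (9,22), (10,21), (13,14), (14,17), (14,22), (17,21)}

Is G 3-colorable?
A valid 3-coloring: color 1: [0, 4, 17, 22]; color 2: [2, 9, 10, 14]; color 3: [1, 7, 13, 21].
(χ(G) = 3 ≤ 3.)

Yes, G is 3-colorable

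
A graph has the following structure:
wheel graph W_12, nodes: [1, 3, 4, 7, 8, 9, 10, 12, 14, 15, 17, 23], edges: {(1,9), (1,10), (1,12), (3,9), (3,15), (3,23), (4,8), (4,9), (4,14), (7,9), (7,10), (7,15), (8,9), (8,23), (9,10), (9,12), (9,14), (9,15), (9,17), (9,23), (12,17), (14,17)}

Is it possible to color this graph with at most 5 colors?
Yes, G is 5-colorable

A valid 5-coloring: color 1: [9]; color 2: [1, 4, 15, 17, 23]; color 3: [3, 7, 8, 12, 14]; color 4: [10].
(χ(G) = 4 ≤ 5.)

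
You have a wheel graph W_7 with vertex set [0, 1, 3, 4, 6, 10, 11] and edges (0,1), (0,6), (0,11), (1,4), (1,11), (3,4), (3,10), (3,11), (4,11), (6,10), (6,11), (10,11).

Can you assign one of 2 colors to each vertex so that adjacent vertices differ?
The clique on vertices [0, 1, 11] has size 3 > 2, so it alone needs 3 colors.

No, G is not 2-colorable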